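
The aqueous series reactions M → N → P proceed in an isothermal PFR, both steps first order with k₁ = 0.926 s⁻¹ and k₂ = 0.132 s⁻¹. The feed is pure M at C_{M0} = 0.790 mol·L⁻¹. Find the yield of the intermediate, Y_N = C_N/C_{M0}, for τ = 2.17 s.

Solving the coupled first-order balances gives C_N(τ) = [k₁/(k₂−k₁)]·C_{M0}·(e^(−k₁τ) − e^(−k₂τ)).
e^(−k₁τ) = e^(−0.926×2.17) = e^(−2.009) = 0.1341; e^(−k₂τ) = e^(−0.2864) = 0.7509.
C_N = 0.926×0.790/(0.132−0.926) × (0.1341−0.7509) = (-0.9213)×(-0.6169) = 0.5683 mol·L⁻¹.
Y_N = C_N/C_{M0} = 0.5683/0.790 = 0.719.

0.719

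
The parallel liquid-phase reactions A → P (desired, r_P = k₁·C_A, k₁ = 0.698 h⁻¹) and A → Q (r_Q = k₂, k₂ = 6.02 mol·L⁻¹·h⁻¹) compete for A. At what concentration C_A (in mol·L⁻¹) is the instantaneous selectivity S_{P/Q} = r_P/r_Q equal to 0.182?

S_{P/Q} = (k₁/k₂)·C_A ⇒ C_A = S·k₂/k₁.
= 0.182×6.02/0.698 = 1.57 mol·L⁻¹.

1.57 mol·L⁻¹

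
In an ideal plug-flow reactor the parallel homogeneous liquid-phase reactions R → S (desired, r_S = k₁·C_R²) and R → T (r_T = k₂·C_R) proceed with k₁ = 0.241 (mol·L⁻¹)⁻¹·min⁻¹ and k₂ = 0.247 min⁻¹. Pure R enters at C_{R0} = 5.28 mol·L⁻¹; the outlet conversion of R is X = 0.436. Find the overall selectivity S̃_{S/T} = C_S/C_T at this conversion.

C_R = C_{R0}(1−X) = 2.978 mol·L⁻¹.
Along a PFR/batch, dC_T/dC_R = −r_T/(r_S+r_T) = −k₂/(k₂+k₁·C_R).
Integrating from C_{R0} to C_R: C_T = (0.247/0.241)·ln[(0.247+0.241·5.28)/(0.247+0.241·2.98)] = 1.025·ln(1.519/0.9647) = 0.4656 mol·L⁻¹.
Then C_S = (C_{R0}−C_R) − C_T = 2.302 − 0.4656 = 1.836 mol·L⁻¹.
S̃_{S/T} = C_S/C_T = 1.836/0.4656 = 3.94.

3.94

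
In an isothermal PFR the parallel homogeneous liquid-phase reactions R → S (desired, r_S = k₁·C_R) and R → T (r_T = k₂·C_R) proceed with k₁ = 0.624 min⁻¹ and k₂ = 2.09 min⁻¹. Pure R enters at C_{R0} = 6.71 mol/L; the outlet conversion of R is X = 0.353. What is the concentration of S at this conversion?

0.545 mol/L

C_R = C_{R0}(1−X) = 4.341 mol/L.
Both paths are first order in R, so the instantaneous fraction to S is constant: dC_S/d(−C_R) = k₁/(k₁+k₂) = 0.2299.
C_S = 0.2299·(C_{R0}−C_R) = 0.2299×2.369 = 0.545 mol/L.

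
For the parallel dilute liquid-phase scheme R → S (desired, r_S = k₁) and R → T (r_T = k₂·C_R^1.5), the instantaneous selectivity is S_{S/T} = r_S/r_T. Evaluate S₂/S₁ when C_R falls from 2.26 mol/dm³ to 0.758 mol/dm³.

S_{S/T} = (k₁/k₂)·C_R^-1.5, so S₂/S₁ = (C_{R,2}/C_{R,1})^-1.5.
= (0.758/2.26)^(-1.5) = (0.3354)^(-1.5) = 5.15.
Selectivity toward S rises as C_R falls — low-concentration operation is favoured.

5.15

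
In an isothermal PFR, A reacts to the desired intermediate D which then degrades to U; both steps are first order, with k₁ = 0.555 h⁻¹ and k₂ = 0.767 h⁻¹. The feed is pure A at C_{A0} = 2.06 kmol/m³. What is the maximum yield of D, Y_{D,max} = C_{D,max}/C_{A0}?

At the optimum, C_{D,max}/C_{A0} = (k₁/k₂)^[k₂/(k₂−k₁)].
= (0.555/0.767)^(0.767/(0.767−0.555)) = (0.7236)^(3.618) = 0.3102.

0.310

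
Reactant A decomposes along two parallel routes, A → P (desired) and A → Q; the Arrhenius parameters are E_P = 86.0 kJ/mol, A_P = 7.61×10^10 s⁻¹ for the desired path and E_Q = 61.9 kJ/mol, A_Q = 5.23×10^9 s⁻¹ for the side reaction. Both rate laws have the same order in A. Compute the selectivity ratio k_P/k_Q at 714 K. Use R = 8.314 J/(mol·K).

Since both paths have the same order in A, the concentration cancels and S_{P/Q} = k_P/k_Q = (A_P/A_Q)·exp[(E_Q−E_P)/(RT)].
(E_Q−E_P)/(RT) = (61.9−86.0)×10³/(8.314×714) = -24100/5936 = -4.060.
k_P/k_Q = (7.61×10^10/5.23×10^9)·exp(-4.060) = 14.55 × 0.01725 = 0.251.
Since E_P > E_Q, raising the temperature improves selectivity toward P.

0.251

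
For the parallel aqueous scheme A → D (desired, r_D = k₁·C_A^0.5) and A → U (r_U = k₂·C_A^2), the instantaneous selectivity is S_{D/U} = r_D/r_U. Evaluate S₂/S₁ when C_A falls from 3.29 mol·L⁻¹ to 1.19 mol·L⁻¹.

S_{D/U} = (k₁/k₂)·C_A^-1.5, so S₂/S₁ = (C_{A,2}/C_{A,1})^-1.5.
= (1.19/3.29)^(-1.5) = (0.3617)^(-1.5) = 4.60.

4.60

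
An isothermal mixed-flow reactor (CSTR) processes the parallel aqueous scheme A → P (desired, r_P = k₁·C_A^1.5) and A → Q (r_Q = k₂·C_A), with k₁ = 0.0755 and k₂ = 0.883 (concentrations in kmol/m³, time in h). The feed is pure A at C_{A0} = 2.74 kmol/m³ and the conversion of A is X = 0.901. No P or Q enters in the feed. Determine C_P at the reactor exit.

0.105 kmol/m³

Exit C_A = C_{A0}(1−X) = 2.74×0.0990 = 0.2713 kmol/m³.
Rates in a CSTR are evaluated at the outlet concentration: r_P = 0.0755×0.2713^1.5 = 0.01067, r_Q = 0.883×0.2713 = 0.2395.
Fraction of consumed A going to P: r_P/(r_P+r_Q) = 0.04263.
C_P = 0.04263·C_{A0}·X = 0.04263×2.74×0.901 = 0.105 kmol/m³.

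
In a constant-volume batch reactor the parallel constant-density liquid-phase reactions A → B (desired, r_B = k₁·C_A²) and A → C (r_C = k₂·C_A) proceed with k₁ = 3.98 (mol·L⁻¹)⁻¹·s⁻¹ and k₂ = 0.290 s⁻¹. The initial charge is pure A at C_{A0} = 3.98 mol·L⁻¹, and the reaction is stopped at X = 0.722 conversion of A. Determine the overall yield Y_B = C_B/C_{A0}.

0.699

C_A = C_{A0}(1−X) = 1.106 mol·L⁻¹.
Along a PFR/batch, dC_C/dC_A = −r_C/(r_B+r_C) = −k₂/(k₂+k₁·C_A).
Integrating from C_{A0} to C_A: C_C = (0.290/3.98)·ln[(0.290+3.98·3.98)/(0.290+3.98·1.11)] = 0.07286·ln(16.13/4.694) = 0.08995 mol·L⁻¹.
Then C_B = (C_{A0}−C_A) − C_C = 2.874 − 0.08995 = 2.784 mol·L⁻¹.
Y_B = C_B/C_{A0} = 2.784/3.98 = 0.699.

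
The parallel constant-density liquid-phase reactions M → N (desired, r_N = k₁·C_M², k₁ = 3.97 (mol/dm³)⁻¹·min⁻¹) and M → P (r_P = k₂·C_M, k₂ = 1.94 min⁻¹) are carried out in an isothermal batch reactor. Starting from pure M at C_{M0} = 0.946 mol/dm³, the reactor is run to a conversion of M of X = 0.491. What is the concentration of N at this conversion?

0.273 mol/dm³

C_M = C_{M0}(1−X) = 0.4815 mol/dm³.
Along a PFR/batch, dC_P/dC_M = −r_P/(r_N+r_P) = −k₂/(k₂+k₁·C_M).
Integrating from C_{M0} to C_M: C_P = (1.94/3.97)·ln[(1.94+3.97·0.946)/(1.94+3.97·0.482)] = 0.4887·ln(5.696/3.852) = 0.1912 mol/dm³.
Then C_N = (C_{M0}−C_M) − C_P = 0.4645 − 0.1912 = 0.2733 mol/dm³.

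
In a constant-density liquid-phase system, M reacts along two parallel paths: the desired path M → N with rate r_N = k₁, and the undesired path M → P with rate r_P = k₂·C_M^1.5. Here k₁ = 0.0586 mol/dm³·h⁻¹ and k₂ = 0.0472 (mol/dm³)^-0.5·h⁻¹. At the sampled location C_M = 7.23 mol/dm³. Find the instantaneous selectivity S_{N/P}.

0.0639

S_{N/P} = r_N/r_P = (k₁)/(k₂·C_M^1.5) = (k₁/k₂)·C_M^-1.5.
= (0.0586) / (0.0472×7.230^1.5) = 0.05860/0.9176 = 0.0639.
The undesired path is higher order in M, so low C_M (CSTR or dilute feed) favours N.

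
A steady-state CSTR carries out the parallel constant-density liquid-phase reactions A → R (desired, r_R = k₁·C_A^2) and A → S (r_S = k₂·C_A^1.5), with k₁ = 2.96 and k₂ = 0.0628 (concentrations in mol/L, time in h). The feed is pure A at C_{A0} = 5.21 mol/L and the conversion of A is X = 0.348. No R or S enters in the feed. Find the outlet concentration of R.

Exit C_A = C_{A0}(1−X) = 5.21×0.652 = 3.397 mol/L.
A CSTR operates uniformly at the exit composition, giving r_R = 34.16 and r_S = 0.3932 (each k·C_A^n at C_A = 3.397).
Fraction of consumed A going to R: r_R/(r_R+r_S) = 0.9886.
C_R = 0.9886·C_{A0}·X = 0.9886×5.21×0.348 = 1.79 mol/L.

1.79 mol/L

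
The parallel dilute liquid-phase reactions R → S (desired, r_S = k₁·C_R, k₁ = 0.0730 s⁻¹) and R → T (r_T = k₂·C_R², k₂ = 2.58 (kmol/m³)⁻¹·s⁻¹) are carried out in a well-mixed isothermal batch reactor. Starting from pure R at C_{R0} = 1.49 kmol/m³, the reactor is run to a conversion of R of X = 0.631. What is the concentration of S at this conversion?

C_R = C_{R0}(1−X) = 0.5498 kmol/m³.
Along a PFR/batch, dC_S/dC_R = −r_S/(r_S+r_T) = −k₁/(k₁+k₂·C_R).
Integrating from C_{R0} to C_R: C_S = (0.0730/2.58)·ln[(0.0730+2.58·1.49)/(0.0730+2.58·0.550)] = 0.02829·ln(3.917/1.492) = 0.02732 kmol/m³.

0.0273 kmol/m³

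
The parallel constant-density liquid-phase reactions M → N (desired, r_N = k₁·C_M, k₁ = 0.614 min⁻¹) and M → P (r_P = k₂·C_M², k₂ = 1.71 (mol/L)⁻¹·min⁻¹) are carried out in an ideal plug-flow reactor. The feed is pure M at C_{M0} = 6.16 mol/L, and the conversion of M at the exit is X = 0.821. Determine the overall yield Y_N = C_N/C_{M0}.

C_M = C_{M0}(1−X) = 1.103 mol/L.
Along a PFR/batch, dC_N/dC_M = −r_N/(r_N+r_P) = −k₁/(k₁+k₂·C_M).
Integrating from C_{M0} to C_M: C_N = (0.614/1.71)·ln[(0.614+1.71·6.16)/(0.614+1.71·1.10)] = 0.3591·ln(11.15/2.500) = 0.5368 mol/L.
Y_N = C_N/C_{M0} = 0.5368/6.16 = 0.0872.

0.0872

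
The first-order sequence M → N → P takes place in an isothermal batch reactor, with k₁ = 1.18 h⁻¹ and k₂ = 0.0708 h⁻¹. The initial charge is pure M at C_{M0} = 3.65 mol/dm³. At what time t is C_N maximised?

2.54 h

For first-order series the maximum of C_N occurs at t_opt = ln(k₂/k₁)/(k₂−k₁).
= ln(0.0708/1.18)/(0.0708−1.18) = ln(0.06000)/-1.109 = -2.813/-1.109 = 2.54 h.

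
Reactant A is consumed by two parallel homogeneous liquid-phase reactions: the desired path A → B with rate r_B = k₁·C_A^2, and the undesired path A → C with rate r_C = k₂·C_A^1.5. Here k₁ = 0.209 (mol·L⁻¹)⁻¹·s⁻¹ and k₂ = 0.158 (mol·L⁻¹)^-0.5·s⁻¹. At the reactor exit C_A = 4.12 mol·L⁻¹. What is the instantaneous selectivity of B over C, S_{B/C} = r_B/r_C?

2.68

S_{B/C} = r_B/r_C = (k₁·C_A^2)/(k₂·C_A^1.5) = (k₁/k₂)·C_A^0.5.
= (0.209×4.120^2) / (0.158×4.120^1.5) = 3.548/1.321 = 2.68.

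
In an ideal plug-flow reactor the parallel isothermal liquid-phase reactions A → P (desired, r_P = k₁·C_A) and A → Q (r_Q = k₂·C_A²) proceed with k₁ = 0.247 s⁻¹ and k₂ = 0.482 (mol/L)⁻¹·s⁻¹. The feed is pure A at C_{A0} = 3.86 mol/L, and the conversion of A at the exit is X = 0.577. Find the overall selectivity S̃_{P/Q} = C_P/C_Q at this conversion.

0.196

C_A = C_{A0}(1−X) = 1.633 mol/L.
Along a PFR/batch, dC_P/dC_A = −r_P/(r_P+r_Q) = −k₁/(k₁+k₂·C_A).
Integrating from C_{A0} to C_A: C_P = (0.247/0.482)·ln[(0.247+0.482·3.86)/(0.247+0.482·1.63)] = 0.5124·ln(2.108/1.034) = 0.3649 mol/L.
C_Q = (C_{A0}−C_A)−C_P = 1.862 mol/L; S̃_{P/Q} = 0.3649/1.862 = 0.196.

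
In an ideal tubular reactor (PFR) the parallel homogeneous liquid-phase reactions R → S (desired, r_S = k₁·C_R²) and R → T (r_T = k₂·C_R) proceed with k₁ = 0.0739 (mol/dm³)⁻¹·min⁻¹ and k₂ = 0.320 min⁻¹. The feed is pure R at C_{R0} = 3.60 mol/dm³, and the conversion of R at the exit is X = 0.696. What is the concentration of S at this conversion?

C_R = C_{R0}(1−X) = 1.094 mol/dm³.
Along a PFR/batch, dC_T/dC_R = −r_T/(r_S+r_T) = −k₂/(k₂+k₁·C_R).
Integrating from C_{R0} to C_R: C_T = (0.320/0.0739)·ln[(0.320+0.0739·3.60)/(0.320+0.0739·1.09)] = 4.330·ln(0.5860/0.4009) = 1.644 mol/dm³.
Then C_S = (C_{R0}−C_R) − C_T = 2.506 − 1.644 = 0.8613 mol/dm³.

0.861 mol/dm³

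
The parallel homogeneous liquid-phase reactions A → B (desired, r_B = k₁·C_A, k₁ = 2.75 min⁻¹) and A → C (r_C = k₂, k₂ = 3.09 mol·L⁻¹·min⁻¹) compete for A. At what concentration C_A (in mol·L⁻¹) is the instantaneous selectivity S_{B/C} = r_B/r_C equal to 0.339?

0.381 mol·L⁻¹

S_{B/C} = (k₁/k₂)·C_A ⇒ C_A = S·k₂/k₁.
= 0.339×3.09/2.75 = 0.381 mol·L⁻¹.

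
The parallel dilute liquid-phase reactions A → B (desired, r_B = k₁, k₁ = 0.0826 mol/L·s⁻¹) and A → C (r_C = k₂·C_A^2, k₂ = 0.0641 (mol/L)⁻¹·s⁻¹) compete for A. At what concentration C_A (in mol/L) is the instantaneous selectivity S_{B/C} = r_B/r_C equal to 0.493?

S_{B/C} = (k₁/k₂)·C_A^-2 ⇒ C_A = (S·k₂/k₁)^(-0.5).
= (0.493×0.0641/0.0826)^(-0.5) = (0.3826)^(-0.5) = 1.62 mol/L.

1.62 mol/L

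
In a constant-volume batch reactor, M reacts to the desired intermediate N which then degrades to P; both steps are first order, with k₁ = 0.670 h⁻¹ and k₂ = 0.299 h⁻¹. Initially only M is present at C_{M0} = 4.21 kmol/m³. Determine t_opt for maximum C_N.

The intermediate peaks when r₁ = r₂, i.e. k₁e^(−k₁t) = k₂e^(−k₂t), giving t_opt = ln(k₂/k₁)/(k₂−k₁).
= ln(0.299/0.670)/(0.299−0.670) = ln(0.4463)/-0.3710 = -0.8068/-0.3710 = 2.17 h.

2.17 h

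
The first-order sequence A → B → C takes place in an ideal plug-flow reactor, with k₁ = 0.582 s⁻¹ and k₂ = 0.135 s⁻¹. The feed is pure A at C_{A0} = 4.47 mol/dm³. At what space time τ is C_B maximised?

The intermediate peaks when r₁ = r₂, i.e. k₁e^(−k₁τ) = k₂e^(−k₂τ), giving τ_opt = ln(k₂/k₁)/(k₂−k₁).
= ln(0.135/0.582)/(0.135−0.582) = ln(0.2320)/-0.4470 = -1.461/-0.4470 = 3.27 s.

3.27 s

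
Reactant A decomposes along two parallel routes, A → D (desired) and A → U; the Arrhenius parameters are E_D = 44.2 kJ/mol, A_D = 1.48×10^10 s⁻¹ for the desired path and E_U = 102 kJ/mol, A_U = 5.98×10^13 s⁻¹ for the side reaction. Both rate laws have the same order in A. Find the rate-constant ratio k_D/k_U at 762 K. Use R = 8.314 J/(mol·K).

2.27

With equal orders, S_{D/U} = k_D/k_U = (A_D/A_U)·exp[(E_U−E_D)/(RT)].
(E_U−E_D)/(RT) = (102−44.2)×10³/(8.314×762) = 57800/6335 = 9.124.
k_D/k_U = (1.48×10^10/5.98×10^13)·exp(9.124) = 2.475×10^-4 × 9168 = 2.27.
Since E_D < E_U, lowering the temperature improves selectivity toward D.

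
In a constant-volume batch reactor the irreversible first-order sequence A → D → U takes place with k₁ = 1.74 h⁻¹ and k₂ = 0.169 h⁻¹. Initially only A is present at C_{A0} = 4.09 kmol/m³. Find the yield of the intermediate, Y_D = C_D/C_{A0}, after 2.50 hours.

Solving the coupled first-order balances gives C_D(t) = [k₁/(k₂−k₁)]·C_{A0}·(e^(−k₁t) − e^(−k₂t)).
e^(−k₁t) = e^(−1.74×2.50) = e^(−4.350) = 0.01291; e^(−k₂t) = e^(−0.4225) = 0.6554.
C_D = 1.74×4.09/(0.169−1.74) × (0.01291−0.6554) = (-4.530)×(-0.6425) = 2.911 kmol/m³.
Y_D = C_D/C_{A0} = 2.911/4.09 = 0.712.

0.712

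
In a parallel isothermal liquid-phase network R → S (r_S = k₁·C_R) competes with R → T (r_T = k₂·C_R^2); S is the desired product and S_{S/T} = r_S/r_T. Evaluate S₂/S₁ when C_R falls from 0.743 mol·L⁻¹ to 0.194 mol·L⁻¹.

3.83

S_{S/T} = (k₁/k₂)·C_R⁻¹, so S₂/S₁ = (C_{R,2}/C_{R,1})⁻¹.
= 0.743/0.194 = 3.83.
Selectivity toward S rises as C_R falls — low-concentration operation is favoured.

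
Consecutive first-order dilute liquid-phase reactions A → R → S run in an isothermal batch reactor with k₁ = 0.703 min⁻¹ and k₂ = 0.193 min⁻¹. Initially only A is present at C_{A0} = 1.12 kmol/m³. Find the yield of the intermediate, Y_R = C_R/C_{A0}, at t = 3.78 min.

Solving the coupled first-order balances gives C_R(t) = [k₁/(k₂−k₁)]·C_{A0}·(e^(−k₁t) − e^(−k₂t)).
e^(−k₁t) = e^(−0.703×3.78) = e^(−2.657) = 0.07013; e^(−k₂t) = e^(−0.7295) = 0.4821.
C_R = 0.703×1.12/(0.193−0.703) × (0.07013−0.4821) = (-1.544)×(-0.4120) = 0.6361 kmol/m³.
Y_R = C_R/C_{A0} = 0.6361/1.12 = 0.568.

0.568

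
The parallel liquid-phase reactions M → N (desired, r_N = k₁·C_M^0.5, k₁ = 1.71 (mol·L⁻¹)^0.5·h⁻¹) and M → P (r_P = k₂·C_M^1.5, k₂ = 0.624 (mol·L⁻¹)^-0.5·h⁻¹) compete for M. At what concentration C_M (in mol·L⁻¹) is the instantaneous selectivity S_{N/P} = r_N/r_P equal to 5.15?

0.532 mol·L⁻¹

S_{N/P} = (k₁/k₂)·C_M⁻¹ ⇒ C_M = (S·k₂/k₁)^(-1).
= (5.15×0.624/1.71)^(-1) = (1.879)^(-1) = 0.532 mol·L⁻¹.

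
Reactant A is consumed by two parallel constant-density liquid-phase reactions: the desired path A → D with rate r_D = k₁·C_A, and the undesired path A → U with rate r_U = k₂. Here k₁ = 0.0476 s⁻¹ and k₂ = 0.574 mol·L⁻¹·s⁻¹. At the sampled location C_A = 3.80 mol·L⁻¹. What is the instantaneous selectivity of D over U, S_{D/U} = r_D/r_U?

0.315

S_{D/U} = r_D/r_U = (k₁·C_A)/(k₂) = (k₁/k₂)·C_A.
= (0.0476×3.800) / (0.574) = 0.1809/0.5740 = 0.315.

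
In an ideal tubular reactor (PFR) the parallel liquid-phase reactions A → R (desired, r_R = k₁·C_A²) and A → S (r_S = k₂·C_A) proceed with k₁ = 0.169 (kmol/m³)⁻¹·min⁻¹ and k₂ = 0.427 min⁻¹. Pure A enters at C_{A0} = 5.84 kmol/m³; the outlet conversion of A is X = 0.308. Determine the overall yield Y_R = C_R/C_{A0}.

0.203

C_A = C_{A0}(1−X) = 4.041 kmol/m³.
Along a PFR/batch, dC_S/dC_A = −r_S/(r_R+r_S) = −k₂/(k₂+k₁·C_A).
Integrating from C_{A0} to C_A: C_S = (0.427/0.169)·ln[(0.427+0.169·5.84)/(0.427+0.169·4.04)] = 2.527·ln(1.414/1.110) = 0.6116 kmol/m³.
Then C_R = (C_{A0}−C_A) − C_S = 1.799 − 0.6116 = 1.187 kmol/m³.
Y_R = C_R/C_{A0} = 1.187/5.84 = 0.203.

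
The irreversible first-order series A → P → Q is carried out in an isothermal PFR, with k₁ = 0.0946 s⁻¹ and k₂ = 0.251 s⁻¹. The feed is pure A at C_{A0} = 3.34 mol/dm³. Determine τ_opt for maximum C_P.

Setting dC_P/dτ = 0 gives τ_opt = ln(k₂/k₁)/(k₂−k₁).
= ln(0.251/0.0946)/(0.251−0.0946) = ln(2.653)/0.1564 = 0.9758/0.1564 = 6.24 s.

6.24 s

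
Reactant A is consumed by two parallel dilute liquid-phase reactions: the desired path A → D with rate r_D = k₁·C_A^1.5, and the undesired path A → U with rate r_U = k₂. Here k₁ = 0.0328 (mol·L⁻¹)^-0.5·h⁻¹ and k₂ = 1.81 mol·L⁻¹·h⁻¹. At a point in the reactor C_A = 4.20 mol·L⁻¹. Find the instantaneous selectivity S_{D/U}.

0.156

S_{D/U} = r_D/r_U = (k₁·C_A^1.5)/(k₂) = (k₁/k₂)·C_A^1.5.
= (0.0328×4.200^1.5) / (1.81) = 0.2823/1.810 = 0.156.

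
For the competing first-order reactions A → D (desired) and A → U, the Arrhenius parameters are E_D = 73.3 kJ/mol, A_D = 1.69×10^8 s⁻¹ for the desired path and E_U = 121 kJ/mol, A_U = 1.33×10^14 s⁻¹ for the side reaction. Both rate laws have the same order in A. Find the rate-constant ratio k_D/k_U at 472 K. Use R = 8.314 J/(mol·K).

0.242

With equal orders, S_{D/U} = k_D/k_U = (A_D/A_U)·exp[(E_U−E_D)/(RT)].
(E_U−E_D)/(RT) = (121−73.3)×10³/(8.314×472) = 47700/3924 = 12.16.
k_D/k_U = (1.69×10^8/1.33×10^14)·exp(12.16) = 1.271×10^-6 × 1.901×10^5 = 0.242.
Since E_D < E_U, lowering the temperature improves selectivity toward D.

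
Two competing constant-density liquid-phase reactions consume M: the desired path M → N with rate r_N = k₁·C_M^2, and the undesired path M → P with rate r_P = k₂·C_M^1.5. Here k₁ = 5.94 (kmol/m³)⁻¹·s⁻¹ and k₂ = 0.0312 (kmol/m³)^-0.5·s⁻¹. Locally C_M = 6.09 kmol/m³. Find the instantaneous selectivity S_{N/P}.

470

S_{N/P} = r_N/r_P = (k₁·C_M^2)/(k₂·C_M^1.5) = (k₁/k₂)·C_M^0.5.
= (5.94×6.090^2) / (0.0312×6.090^1.5) = 220.3/0.4689 = 470.
Since the desired path is higher order in M, keeping C_M high (PFR or concentrated feed) favours N.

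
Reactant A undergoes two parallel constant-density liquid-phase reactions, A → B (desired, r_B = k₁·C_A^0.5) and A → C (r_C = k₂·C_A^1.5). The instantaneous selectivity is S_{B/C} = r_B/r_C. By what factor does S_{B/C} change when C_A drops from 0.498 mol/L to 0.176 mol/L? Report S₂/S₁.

S_{B/C} = (k₁/k₂)·C_A⁻¹, so S₂/S₁ = (C_{A,2}/C_{A,1})⁻¹.
= 0.498/0.176 = 2.83.

2.83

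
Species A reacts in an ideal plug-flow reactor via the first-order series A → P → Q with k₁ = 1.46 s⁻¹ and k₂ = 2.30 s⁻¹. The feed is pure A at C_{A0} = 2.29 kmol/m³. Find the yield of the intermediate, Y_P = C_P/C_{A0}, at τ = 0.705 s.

0.277

For first-order series with pure A initially, C_P(τ) = k₁C_{A0}/(k₂−k₁)·(e^(−k₁τ) − e^(−k₂τ)).
e^(−k₁τ) = e^(−1.46×0.705) = e^(−1.029) = 0.3573; e^(−k₂τ) = e^(−1.621) = 0.1976.
C_P = 1.46×2.29/(2.30−1.46) × (0.3573−0.1976) = 3.980×0.1597 = 0.6355 kmol/m³.
Y_P = C_P/C_{A0} = 0.6355/2.29 = 0.277.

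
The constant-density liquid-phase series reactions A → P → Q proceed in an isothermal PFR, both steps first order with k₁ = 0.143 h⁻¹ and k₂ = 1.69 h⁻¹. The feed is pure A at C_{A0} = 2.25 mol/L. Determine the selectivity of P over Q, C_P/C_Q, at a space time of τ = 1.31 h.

0.638

Solving the coupled first-order balances gives C_P(τ) = [k₁/(k₂−k₁)]·C_{A0}·(e^(−k₁τ) − e^(−k₂τ)).
e^(−k₁τ) = e^(−0.143×1.31) = e^(−0.1873) = 0.8292; e^(−k₂τ) = e^(−2.214) = 0.1093.
C_P = 0.143×2.25/(1.69−0.143) × (0.8292−0.1093) = 0.2080×0.7199 = 0.1497 mol/L.
C_A = C_{A0}e^(−k₁τ) = 1.866 mol/L, so C_Q = C_{A0}−C_A−C_P = 0.2346 mol/L; C_P/C_Q = 0.638.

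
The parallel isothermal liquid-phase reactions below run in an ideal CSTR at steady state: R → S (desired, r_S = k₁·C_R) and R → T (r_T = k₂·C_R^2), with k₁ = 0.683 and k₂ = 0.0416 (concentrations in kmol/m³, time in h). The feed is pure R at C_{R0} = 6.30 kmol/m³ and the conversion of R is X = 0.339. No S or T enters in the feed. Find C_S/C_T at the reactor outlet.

Exit C_R = C_{R0}(1−X) = 6.30×0.661 = 4.164 kmol/m³.
A CSTR operates uniformly at the exit composition, giving r_S = 2.844 and r_T = 0.7214 (each k·C_R^n at C_R = 4.164).
Overall selectivity = C_S/C_T = r_Sτ/(r_Tτ) = r_S/r_T = 3.94.

3.94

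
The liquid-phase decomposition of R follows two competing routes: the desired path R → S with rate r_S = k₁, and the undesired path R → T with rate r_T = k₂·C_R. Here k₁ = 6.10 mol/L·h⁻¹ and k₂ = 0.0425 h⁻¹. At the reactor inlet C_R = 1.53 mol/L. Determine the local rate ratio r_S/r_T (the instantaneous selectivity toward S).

S_{S/T} = r_S/r_T = (k₁)/(k₂·C_R) = (k₁/k₂)·C_R⁻¹.
= (6.10) / (0.0425×1.530) = 6.100/0.06502 = 93.8.
The undesired path is higher order in R, so low C_R (CSTR or dilute feed) favours S.

93.8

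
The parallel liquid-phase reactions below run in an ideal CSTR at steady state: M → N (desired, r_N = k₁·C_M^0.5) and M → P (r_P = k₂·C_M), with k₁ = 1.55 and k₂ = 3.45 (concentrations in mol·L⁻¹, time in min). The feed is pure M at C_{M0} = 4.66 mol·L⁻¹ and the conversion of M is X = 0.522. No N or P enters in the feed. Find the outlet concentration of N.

Exit C_M = C_{M0}(1−X) = 4.66×0.478 = 2.227 mol·L⁻¹.
Rates in a CSTR are evaluated at the outlet concentration: r_N = 1.55×2.227^0.5 = 2.313, r_P = 3.45×2.227 = 7.685.
Fraction of consumed M going to N: r_N/(r_N+r_P) = 0.2314.
C_N = 0.2314·C_{M0}·X = 0.2314×4.66×0.522 = 0.563 mol·L⁻¹.

0.563 mol·L⁻¹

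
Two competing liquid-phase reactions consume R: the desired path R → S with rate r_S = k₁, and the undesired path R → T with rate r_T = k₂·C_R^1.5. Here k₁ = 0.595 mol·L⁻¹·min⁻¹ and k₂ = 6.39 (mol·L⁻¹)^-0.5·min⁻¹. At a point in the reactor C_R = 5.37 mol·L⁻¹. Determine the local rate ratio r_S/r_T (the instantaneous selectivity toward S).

S_{S/T} = r_S/r_T = (k₁)/(k₂·C_R^1.5) = (k₁/k₂)·C_R^-1.5.
= (0.595) / (6.39×5.370^1.5) = 0.5950/79.52 = 0.00748.
The undesired path is higher order in R, so low C_R (CSTR or dilute feed) favours S.

0.00748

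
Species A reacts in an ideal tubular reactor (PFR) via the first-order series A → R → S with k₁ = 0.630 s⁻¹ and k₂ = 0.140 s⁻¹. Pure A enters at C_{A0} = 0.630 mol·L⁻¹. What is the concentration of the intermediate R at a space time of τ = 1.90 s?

0.376 mol·L⁻¹

Solving the coupled first-order balances gives C_R(τ) = [k₁/(k₂−k₁)]·C_{A0}·(e^(−k₁τ) − e^(−k₂τ)).
e^(−k₁τ) = e^(−0.630×1.90) = e^(−1.197) = 0.3021; e^(−k₂τ) = e^(−0.2660) = 0.7664.
C_R = 0.630×0.630/(0.140−0.630) × (0.3021−0.7664) = (-0.8100)×(-0.4643) = 0.3761 mol·L⁻¹.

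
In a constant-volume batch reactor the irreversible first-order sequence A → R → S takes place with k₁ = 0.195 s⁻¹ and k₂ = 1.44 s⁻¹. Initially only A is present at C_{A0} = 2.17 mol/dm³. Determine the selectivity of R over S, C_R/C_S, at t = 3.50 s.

0.188

Solving the coupled first-order balances gives C_R(t) = [k₁/(k₂−k₁)]·C_{A0}·(e^(−k₁t) − e^(−k₂t)).
e^(−k₁t) = e^(−0.195×3.50) = e^(−0.6825) = 0.5054; e^(−k₂t) = e^(−5.040) = 0.006474.
C_R = 0.195×2.17/(1.44−0.195) × (0.5054−0.006474) = 0.3399×0.4989 = 0.1696 mol/dm³.
C_A = C_{A0}e^(−k₁t) = 1.097 mol/dm³, so C_S = C_{A0}−C_A−C_R = 0.9038 mol/dm³; C_R/C_S = 0.188.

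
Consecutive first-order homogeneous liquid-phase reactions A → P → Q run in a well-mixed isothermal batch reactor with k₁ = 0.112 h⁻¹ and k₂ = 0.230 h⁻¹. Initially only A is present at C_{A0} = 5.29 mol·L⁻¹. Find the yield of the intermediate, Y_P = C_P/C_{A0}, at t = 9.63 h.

For first-order series with pure A initially, C_P(t) = k₁C_{A0}/(k₂−k₁)·(e^(−k₁t) − e^(−k₂t)).
e^(−k₁t) = e^(−0.112×9.63) = e^(−1.079) = 0.3401; e^(−k₂t) = e^(−2.215) = 0.1092.
C_P = 0.112×5.29/(0.230−0.112) × (0.3401−0.1092) = 5.021×0.2309 = 1.159 mol·L⁻¹.
Y_P = C_P/C_{A0} = 1.159/5.29 = 0.219.

0.219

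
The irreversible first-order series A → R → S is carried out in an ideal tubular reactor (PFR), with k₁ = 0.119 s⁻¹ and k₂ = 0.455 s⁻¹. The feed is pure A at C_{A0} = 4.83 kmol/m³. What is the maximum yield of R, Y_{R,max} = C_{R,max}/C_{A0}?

0.163

For a first-order series the maximum intermediate yield is C_{R,max}/C_{A0} = (k₁/k₂)^[k₂/(k₂−k₁)].
= (0.119/0.455)^(0.455/(0.455−0.119)) = (0.2615)^(1.354) = 0.1626.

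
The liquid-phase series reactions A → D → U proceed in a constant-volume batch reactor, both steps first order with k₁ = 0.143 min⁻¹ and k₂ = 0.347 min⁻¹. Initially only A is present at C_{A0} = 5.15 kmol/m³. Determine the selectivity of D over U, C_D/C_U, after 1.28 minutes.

4.05

The intermediate concentration in a first-order A→B→C sequence is C_D = k₁C_{A0}(e^(−k₁t) − e^(−k₂t))/(k₂−k₁).
e^(−k₁t) = e^(−0.143×1.28) = e^(−0.1830) = 0.8327; e^(−k₂t) = e^(−0.4442) = 0.6414.
C_D = 0.143×5.15/(0.347−0.143) × (0.8327−0.6414) = 3.610×0.1914 = 0.6909 kmol/m³.
C_A = C_{A0}e^(−k₁t) = 4.289 kmol/m³, so C_U = C_{A0}−C_A−C_D = 0.1706 kmol/m³; C_D/C_U = 4.05.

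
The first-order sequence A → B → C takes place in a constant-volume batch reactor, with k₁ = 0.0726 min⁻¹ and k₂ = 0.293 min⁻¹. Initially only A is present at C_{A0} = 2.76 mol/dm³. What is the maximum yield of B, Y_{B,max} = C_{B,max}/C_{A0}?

0.156

For a first-order series the maximum intermediate yield is C_{B,max}/C_{A0} = (k₁/k₂)^[k₂/(k₂−k₁)].
= (0.0726/0.293)^(0.293/(0.293−0.0726)) = (0.2478)^(1.329) = 0.1565.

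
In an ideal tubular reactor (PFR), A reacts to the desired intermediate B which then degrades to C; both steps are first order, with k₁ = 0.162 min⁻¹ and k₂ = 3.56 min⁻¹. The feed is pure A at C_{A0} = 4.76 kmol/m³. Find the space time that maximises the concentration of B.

For first-order series the maximum of C_B occurs at τ_opt = ln(k₂/k₁)/(k₂−k₁).
= ln(3.56/0.162)/(3.56−0.162) = ln(21.98)/3.398 = 3.090/3.398 = 0.909 min.

0.909 min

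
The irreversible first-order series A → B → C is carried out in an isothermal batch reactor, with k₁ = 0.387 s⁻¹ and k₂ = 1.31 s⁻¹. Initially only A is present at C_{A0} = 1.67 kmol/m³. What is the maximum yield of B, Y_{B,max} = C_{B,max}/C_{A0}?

At the optimum, C_{B,max}/C_{A0} = (k₁/k₂)^[k₂/(k₂−k₁)].
= (0.387/1.31)^(1.31/(1.31−0.387)) = (0.2954)^(1.419) = 0.1772.

0.177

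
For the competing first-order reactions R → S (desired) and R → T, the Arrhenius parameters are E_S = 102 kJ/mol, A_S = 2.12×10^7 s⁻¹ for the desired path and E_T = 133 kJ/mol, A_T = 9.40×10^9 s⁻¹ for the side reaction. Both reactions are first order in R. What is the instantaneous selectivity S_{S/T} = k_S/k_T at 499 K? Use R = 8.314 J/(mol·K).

Since both paths have the same order in R, the concentration cancels and S_{S/T} = k_S/k_T = (A_S/A_T)·exp[(E_T−E_S)/(RT)].
(E_T−E_S)/(RT) = (133−102)×10³/(8.314×499) = 31000/4149 = 7.472.
k_S/k_T = (2.12×10^7/9.40×10^9)·exp(7.472) = 0.002255 × 1759 = 3.97.

3.97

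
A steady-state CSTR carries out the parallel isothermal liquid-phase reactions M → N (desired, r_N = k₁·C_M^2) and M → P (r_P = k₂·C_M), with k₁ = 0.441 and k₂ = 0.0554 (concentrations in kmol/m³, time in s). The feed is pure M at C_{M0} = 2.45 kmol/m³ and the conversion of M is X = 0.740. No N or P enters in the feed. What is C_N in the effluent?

Exit C_M = C_{M0}(1−X) = 2.45×0.260 = 0.6370 kmol/m³.
In a CSTR the entire volume is at exit conditions, so r_N = 0.441×0.6370^2 = 0.1789 and r_P = 0.0554×0.6370 = 0.03529.
Fraction of consumed M going to N: r_N/(r_N+r_P) = 0.8353.
C_N = 0.8353·C_{M0}·X = 0.8353×2.45×0.740 = 1.51 kmol/m³.

1.51 kmol/m³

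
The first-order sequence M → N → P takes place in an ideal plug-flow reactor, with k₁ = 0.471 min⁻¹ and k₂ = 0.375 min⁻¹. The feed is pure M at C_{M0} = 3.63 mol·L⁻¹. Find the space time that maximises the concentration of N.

2.37 min

Setting dC_N/dτ = 0 gives τ_opt = ln(k₂/k₁)/(k₂−k₁).
= ln(0.375/0.471)/(0.375−0.471) = ln(0.7962)/-0.09600 = -0.2279/-0.09600 = 2.37 min.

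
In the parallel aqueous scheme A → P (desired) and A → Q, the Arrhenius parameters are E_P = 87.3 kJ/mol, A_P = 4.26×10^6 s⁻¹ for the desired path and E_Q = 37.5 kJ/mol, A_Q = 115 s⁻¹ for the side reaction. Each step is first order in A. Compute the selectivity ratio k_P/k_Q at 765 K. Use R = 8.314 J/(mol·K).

k_P/k_Q = (A_P/A_Q)·exp[−(E_P−E_Q)/(RT)] = (A_P/A_Q)·exp[(E_Q−E_P)/(RT)].
(E_Q−E_P)/(RT) = (37.5−87.3)×10³/(8.314×765) = -49800/6360 = -7.830.
k_P/k_Q = (4.26×10^6/115)·exp(-7.830) = 37043 × 3.977×10^-4 = 14.7.

14.7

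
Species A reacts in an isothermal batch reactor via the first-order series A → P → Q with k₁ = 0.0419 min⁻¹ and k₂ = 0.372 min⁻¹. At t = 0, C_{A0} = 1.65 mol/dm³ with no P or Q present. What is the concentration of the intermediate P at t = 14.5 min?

0.113 mol/dm³

For first-order series with pure A initially, C_P(t) = k₁C_{A0}/(k₂−k₁)·(e^(−k₁t) − e^(−k₂t)).
e^(−k₁t) = e^(−0.0419×14.5) = e^(−0.6076) = 0.5447; e^(−k₂t) = e^(−5.394) = 0.004544.
C_P = 0.0419×1.65/(0.372−0.0419) × (0.5447−0.004544) = 0.2094×0.5401 = 0.1131 mol/dm³.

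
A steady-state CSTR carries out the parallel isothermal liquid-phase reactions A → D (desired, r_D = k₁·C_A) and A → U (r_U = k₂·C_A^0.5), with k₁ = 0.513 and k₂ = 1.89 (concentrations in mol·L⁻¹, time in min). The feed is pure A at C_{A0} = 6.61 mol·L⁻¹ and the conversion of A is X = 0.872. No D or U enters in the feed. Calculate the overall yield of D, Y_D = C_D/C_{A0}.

0.174

Exit C_A = C_{A0}(1−X) = 6.61×0.128 = 0.8461 mol·L⁻¹.
A CSTR operates uniformly at the exit composition, giving r_D = 0.4340 and r_U = 1.738 (each k·C_A^n at C_A = 0.8461).
Fraction of consumed A going to D: r_D/(r_D+r_U) = 0.1998.
C_D = 0.1998·C_{A0}·X = 0.1998×6.61×0.872 = 1.15 mol·L⁻¹; Y_D = C_D/C_{A0} = 0.174.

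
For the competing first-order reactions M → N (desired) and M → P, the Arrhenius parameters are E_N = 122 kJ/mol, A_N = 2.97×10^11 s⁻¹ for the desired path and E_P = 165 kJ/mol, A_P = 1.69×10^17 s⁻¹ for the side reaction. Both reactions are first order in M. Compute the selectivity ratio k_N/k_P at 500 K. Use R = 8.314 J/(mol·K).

0.0546

With equal orders, S_{N/P} = k_N/k_P = (A_N/A_P)·exp[(E_P−E_N)/(RT)].
(E_P−E_N)/(RT) = (165−122)×10³/(8.314×500) = 43000/4157 = 10.34.
k_N/k_P = (2.97×10^11/1.69×10^17)·exp(10.34) = 1.757×10^-6 × 31070 = 0.0546.
Since E_N < E_P, lowering the temperature improves selectivity toward N.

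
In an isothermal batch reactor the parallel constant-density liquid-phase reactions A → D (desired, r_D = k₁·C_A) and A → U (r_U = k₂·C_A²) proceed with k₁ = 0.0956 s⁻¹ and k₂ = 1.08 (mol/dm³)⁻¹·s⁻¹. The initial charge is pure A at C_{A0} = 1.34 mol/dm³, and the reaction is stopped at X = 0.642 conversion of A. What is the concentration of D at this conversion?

C_A = C_{A0}(1−X) = 0.4797 mol/dm³.
Along a PFR/batch, dC_D/dC_A = −r_D/(r_D+r_U) = −k₁/(k₁+k₂·C_A).
Integrating from C_{A0} to C_A: C_D = (0.0956/1.08)·ln[(0.0956+1.08·1.34)/(0.0956+1.08·0.480)] = 0.08852·ln(1.543/0.6137) = 0.08160 mol/dm³.

0.0816 mol/dm³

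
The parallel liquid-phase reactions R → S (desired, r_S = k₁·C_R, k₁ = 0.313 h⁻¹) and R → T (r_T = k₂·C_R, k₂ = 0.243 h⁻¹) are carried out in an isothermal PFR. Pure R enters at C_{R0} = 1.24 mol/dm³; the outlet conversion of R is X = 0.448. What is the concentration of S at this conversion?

0.313 mol/dm³

C_R = C_{R0}(1−X) = 0.6845 mol/dm³.
Both paths are first order in R, so the instantaneous fraction to S is constant: dC_S/d(−C_R) = k₁/(k₁+k₂) = 0.5629.
C_S = 0.5629·(C_{R0}−C_R) = 0.5629×0.5555 = 0.313 mol/dm³.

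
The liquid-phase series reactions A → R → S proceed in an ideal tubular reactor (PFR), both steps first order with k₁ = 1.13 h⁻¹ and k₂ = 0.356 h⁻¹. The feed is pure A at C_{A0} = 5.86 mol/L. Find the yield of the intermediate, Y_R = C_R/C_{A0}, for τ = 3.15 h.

0.434

Solving the coupled first-order balances gives C_R(τ) = [k₁/(k₂−k₁)]·C_{A0}·(e^(−k₁τ) − e^(−k₂τ)).
e^(−k₁τ) = e^(−1.13×3.15) = e^(−3.559) = 0.02845; e^(−k₂τ) = e^(−1.121) = 0.3258.
C_R = 1.13×5.86/(0.356−1.13) × (0.02845−0.3258) = (-8.555)×(-0.2974) = 2.544 mol/L.
Y_R = C_R/C_{A0} = 2.544/5.86 = 0.434.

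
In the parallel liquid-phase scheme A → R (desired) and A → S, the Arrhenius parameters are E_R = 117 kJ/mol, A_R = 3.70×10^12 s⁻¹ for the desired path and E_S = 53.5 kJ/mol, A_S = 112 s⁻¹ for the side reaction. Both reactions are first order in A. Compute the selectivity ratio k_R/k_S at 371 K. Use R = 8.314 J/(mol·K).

k_R/k_S = (A_R/A_S)·exp[−(E_R−E_S)/(RT)] = (A_R/A_S)·exp[(E_S−E_R)/(RT)].
(E_S−E_R)/(RT) = (53.5−117)×10³/(8.314×371) = -63500/3084 = -20.59.
k_R/k_S = (3.70×10^12/112)·exp(-20.59) = 3.304×10^10 × 1.146×10^-9 = 37.9.

37.9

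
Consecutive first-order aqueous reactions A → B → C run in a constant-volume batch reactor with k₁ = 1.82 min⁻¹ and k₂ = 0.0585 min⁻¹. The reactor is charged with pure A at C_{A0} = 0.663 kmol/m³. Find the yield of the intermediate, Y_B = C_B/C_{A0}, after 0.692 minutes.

The intermediate concentration in a first-order A→B→C sequence is C_B = k₁C_{A0}(e^(−k₁t) − e^(−k₂t))/(k₂−k₁).
e^(−k₁t) = e^(−1.82×0.692) = e^(−1.259) = 0.2838; e^(−k₂t) = e^(−0.04048) = 0.9603.
C_B = 1.82×0.663/(0.0585−1.82) × (0.2838−0.9603) = (-0.6850)×(-0.6765) = 0.4634 kmol/m³.
Y_B = C_B/C_{A0} = 0.4634/0.663 = 0.699.

0.699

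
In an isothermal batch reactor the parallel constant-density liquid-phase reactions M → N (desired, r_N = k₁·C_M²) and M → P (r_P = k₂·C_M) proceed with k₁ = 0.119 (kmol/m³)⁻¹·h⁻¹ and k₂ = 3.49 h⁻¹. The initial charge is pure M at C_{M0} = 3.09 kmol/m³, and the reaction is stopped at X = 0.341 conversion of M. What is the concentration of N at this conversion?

0.0846 kmol/m³

C_M = C_{M0}(1−X) = 2.036 kmol/m³.
Along a PFR/batch, dC_P/dC_M = −r_P/(r_N+r_P) = −k₂/(k₂+k₁·C_M).
Integrating from C_{M0} to C_M: C_P = (3.49/0.119)·ln[(3.49+0.119·3.09)/(3.49+0.119·2.04)] = 29.33·ln(3.858/3.732) = 0.9691 kmol/m³.
Then C_N = (C_{M0}−C_M) − C_P = 1.054 − 0.9691 = 0.08460 kmol/m³.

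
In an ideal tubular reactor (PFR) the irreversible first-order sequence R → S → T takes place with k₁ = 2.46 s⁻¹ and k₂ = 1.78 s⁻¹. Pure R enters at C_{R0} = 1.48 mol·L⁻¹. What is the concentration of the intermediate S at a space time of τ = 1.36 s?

For first-order series with pure R initially, C_S(τ) = k₁C_{R0}/(k₂−k₁)·(e^(−k₁τ) − e^(−k₂τ)).
e^(−k₁τ) = e^(−2.46×1.36) = e^(−3.346) = 0.03524; e^(−k₂τ) = e^(−2.421) = 0.08885.
C_S = 2.46×1.48/(1.78−2.46) × (0.03524−0.08885) = (-5.354)×(-0.05361) = 0.2870 mol·L⁻¹.

0.287 mol·L⁻¹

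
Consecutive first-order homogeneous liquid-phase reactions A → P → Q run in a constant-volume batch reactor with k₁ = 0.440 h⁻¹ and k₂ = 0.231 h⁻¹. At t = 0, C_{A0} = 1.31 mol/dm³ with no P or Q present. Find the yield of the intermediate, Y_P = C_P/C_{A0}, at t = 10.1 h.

For first-order series with pure A initially, C_P(t) = k₁C_{A0}/(k₂−k₁)·(e^(−k₁t) − e^(−k₂t)).
e^(−k₁t) = e^(−0.440×10.1) = e^(−4.444) = 0.01175; e^(−k₂t) = e^(−2.333) = 0.09699.
C_P = 0.440×1.31/(0.231−0.440) × (0.01175−0.09699) = (-2.758)×(-0.08525) = 0.2351 mol/dm³.
Y_P = C_P/C_{A0} = 0.2351/1.31 = 0.179.

0.179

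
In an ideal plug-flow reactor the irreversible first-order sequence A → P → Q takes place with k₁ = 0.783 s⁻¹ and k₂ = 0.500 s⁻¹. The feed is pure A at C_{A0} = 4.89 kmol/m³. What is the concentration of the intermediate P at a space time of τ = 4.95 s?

The intermediate concentration in a first-order A→B→C sequence is C_P = k₁C_{A0}(e^(−k₁τ) − e^(−k₂τ))/(k₂−k₁).
e^(−k₁τ) = e^(−0.783×4.95) = e^(−3.876) = 0.02074; e^(−k₂τ) = e^(−2.475) = 0.08416.
C_P = 0.783×4.89/(0.500−0.783) × (0.02074−0.08416) = (-13.53)×(-0.06343) = 0.8581 kmol/m³.

0.858 kmol/m³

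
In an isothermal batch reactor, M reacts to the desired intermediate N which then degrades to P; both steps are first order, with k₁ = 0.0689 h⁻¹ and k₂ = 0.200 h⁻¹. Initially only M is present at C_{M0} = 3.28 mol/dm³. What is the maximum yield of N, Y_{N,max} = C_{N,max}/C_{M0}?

0.197

For a first-order series the maximum intermediate yield is C_{N,max}/C_{M0} = (k₁/k₂)^[k₂/(k₂−k₁)].
= (0.0689/0.200)^(0.200/(0.200−0.0689)) = (0.3445)^(1.526) = 0.1968.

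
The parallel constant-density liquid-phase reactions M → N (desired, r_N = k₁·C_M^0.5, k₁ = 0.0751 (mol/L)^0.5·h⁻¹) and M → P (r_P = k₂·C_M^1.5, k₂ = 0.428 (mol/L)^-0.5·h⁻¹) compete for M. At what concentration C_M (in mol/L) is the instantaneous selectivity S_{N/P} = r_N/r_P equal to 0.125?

1.40 mol/L

S_{N/P} = (k₁/k₂)·C_M⁻¹ ⇒ C_M = (S·k₂/k₁)^(-1).
= (0.125×0.428/0.0751)^(-1) = (0.7124)^(-1) = 1.40 mol/L.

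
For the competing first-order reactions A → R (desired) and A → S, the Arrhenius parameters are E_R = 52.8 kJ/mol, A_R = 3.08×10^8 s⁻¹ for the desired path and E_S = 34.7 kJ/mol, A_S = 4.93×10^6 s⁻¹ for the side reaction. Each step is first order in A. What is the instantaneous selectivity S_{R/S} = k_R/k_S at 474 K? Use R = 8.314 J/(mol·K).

k_R/k_S = (A_R/A_S)·exp[−(E_R−E_S)/(RT)] = (A_R/A_S)·exp[(E_S−E_R)/(RT)].
(E_S−E_R)/(RT) = (34.7−52.8)×10³/(8.314×474) = -18100/3941 = -4.593.
k_R/k_S = (3.08×10^8/4.93×10^6)·exp(-4.593) = 62.47 × 0.01012 = 0.632.
Since E_R > E_S, raising the temperature improves selectivity toward R.

0.632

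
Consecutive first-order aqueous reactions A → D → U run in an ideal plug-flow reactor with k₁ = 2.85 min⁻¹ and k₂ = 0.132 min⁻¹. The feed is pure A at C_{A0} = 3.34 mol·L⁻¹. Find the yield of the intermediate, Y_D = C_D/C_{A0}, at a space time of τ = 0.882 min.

0.848

The intermediate concentration in a first-order A→B→C sequence is C_D = k₁C_{A0}(e^(−k₁τ) − e^(−k₂τ))/(k₂−k₁).
e^(−k₁τ) = e^(−2.85×0.882) = e^(−2.514) = 0.08097; e^(−k₂τ) = e^(−0.1164) = 0.8901.
C_D = 2.85×3.34/(0.132−2.85) × (0.08097−0.8901) = (-3.502)×(-0.8091) = 2.834 mol·L⁻¹.
Y_D = C_D/C_{A0} = 2.834/3.34 = 0.848.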